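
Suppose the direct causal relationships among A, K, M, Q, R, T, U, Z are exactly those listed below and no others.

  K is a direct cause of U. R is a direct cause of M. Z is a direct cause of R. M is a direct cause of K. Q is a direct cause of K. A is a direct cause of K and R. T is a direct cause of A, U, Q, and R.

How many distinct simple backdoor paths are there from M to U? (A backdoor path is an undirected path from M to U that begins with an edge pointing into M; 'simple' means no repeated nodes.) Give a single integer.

7

A backdoor path from M to U is any simple undirected path whose first edge points into M (i.e. leaves M via a parent).
Parents of M: {R}.
Enumerating:
  P1: M <- R <- T -> A -> K -> U
  P2: M <- R <- T -> Q -> K -> U
  P3: M <- R <- T -> U
  P4: M <- R <- A <- T -> Q -> K -> U
  P5: M <- R <- A <- T -> U
  P6: M <- R <- A -> K <- Q <- T -> U
  P7: M <- R <- A -> K -> U
That exhausts the simple backdoor paths. Count: 7.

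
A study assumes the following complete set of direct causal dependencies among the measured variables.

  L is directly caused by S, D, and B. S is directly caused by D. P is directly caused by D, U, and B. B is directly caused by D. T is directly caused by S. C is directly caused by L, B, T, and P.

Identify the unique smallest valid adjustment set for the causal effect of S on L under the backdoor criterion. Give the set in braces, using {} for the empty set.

{D}

Variables eligible for adjustment (non-descendants of S, excluding S and L): {B, D, P, U}.
Backdoor paths from S to L:
  P1: S <- D -> B -> L
  P2: S <- D -> B -> P -> C <- L
  P3: S <- D -> B -> C <- L
  P4: S <- D -> L
  P5: S <- D -> P <- B -> L
  P6: S <- D -> P <- B -> C <- L
  P7: S <- D -> P -> C <- B -> L
  P8: S <- D -> P -> C <- L
The empty set is not sufficient: P1 (S <- D -> B -> L) has no collider blocking it and no conditioned non-collider, so it is open.
Try {D}:
  P1: blocked at fork node D ∈ conditioning set.
  P2: blocked at fork node D ∈ conditioning set.
  P3: blocked at fork node D ∈ conditioning set.
  P4: blocked at fork node D ∈ conditioning set.
  P5: blocked at fork node D ∈ conditioning set.
  P6: blocked at fork node D ∈ conditioning set.
  P7: blocked at fork node D ∈ conditioning set.
  P8: blocked at fork node D ∈ conditioning set.
{D} contains no descendant of S and blocks every backdoor path.
No other singleton works — e.g. {B} leaves P4 open — so {D} is the unique smallest valid adjustment set.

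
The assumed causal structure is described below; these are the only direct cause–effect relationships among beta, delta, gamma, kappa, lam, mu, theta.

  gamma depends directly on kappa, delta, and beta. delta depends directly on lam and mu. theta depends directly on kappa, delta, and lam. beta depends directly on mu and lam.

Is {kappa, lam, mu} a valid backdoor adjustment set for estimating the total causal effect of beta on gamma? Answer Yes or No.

Backdoor paths from beta to gamma (paths whose first edge points into beta):
  P1: beta <- lam -> delta -> gamma
  P2: beta <- lam -> delta -> theta <- kappa -> gamma
  P3: beta <- lam -> theta <- kappa -> gamma
  P4: beta <- lam -> theta <- delta -> gamma
  P5: beta <- mu -> delta <- lam -> theta <- kappa -> gamma
  P6: beta <- mu -> delta -> gamma
  P7: beta <- mu -> delta -> theta <- kappa -> gamma
Condition 1 (no descendant of beta in the set): holds — descendants of beta are {gamma}; none are in {kappa, lam, mu}.
Condition 2 (every backdoor path blocked by {kappa, lam, mu}):
  P1: blocked at fork node lam ∈ conditioning set.
  P2: blocked at fork node lam ∈ conditioning set.
  P3: blocked at fork node lam ∈ conditioning set.
  P4: blocked at fork node lam ∈ conditioning set.
  P5: blocked at fork node mu ∈ conditioning set.
  P6: blocked at fork node mu ∈ conditioning set.
  P7: blocked at fork node mu ∈ conditioning set.
{kappa, lam, mu} satisfies the backdoor criterion.

Yes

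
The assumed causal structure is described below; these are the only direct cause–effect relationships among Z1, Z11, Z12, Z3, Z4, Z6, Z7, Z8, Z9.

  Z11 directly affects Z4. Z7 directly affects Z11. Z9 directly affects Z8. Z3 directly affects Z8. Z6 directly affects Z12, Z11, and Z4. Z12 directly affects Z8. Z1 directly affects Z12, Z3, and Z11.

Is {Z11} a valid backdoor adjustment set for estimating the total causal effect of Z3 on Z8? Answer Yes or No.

No

Backdoor paths from Z3 to Z8 (paths whose first edge points into Z3):
  P1: Z3 <- Z1 -> Z12 -> Z8
  P2: Z3 <- Z1 -> Z11 <- Z6 -> Z12 -> Z8
  P3: Z3 <- Z1 -> Z11 -> Z4 <- Z6 -> Z12 -> Z8
Condition 1 (no descendant of Z3 in the set): holds — descendants of Z3 are {Z8}; none are in {Z11}.
Condition 2 (every backdoor path blocked by {Z11}):
  P1: open — no interior node is in the conditioning set.
  P2: open — collider(s) Z11 are conditioned on (or have a conditioned descendant) and no non-collider on the path is in the set.
  P3: blocked at chain node Z11 ∈ conditioning set.
{Z11} does not satisfy the backdoor criterion.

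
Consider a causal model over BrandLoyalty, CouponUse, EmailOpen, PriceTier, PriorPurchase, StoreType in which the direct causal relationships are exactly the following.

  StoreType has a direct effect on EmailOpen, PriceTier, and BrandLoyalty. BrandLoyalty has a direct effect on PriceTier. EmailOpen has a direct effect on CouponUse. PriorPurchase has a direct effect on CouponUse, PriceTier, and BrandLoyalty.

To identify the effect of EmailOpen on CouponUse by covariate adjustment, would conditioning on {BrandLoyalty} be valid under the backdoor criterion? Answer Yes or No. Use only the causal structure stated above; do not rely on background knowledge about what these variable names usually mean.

No

Backdoor paths from EmailOpen to CouponUse (paths whose first edge points into EmailOpen):
  P1: EmailOpen <- StoreType -> BrandLoyalty <- PriorPurchase -> CouponUse
  P2: EmailOpen <- StoreType -> BrandLoyalty -> PriceTier <- PriorPurchase -> CouponUse
  P3: EmailOpen <- StoreType -> PriceTier <- PriorPurchase -> CouponUse
  P4: EmailOpen <- StoreType -> PriceTier <- BrandLoyalty <- PriorPurchase -> CouponUse
Condition 1 (no descendant of EmailOpen in the set): holds — descendants of EmailOpen are {CouponUse}; none are in {BrandLoyalty}.
Condition 2 (every backdoor path blocked by {BrandLoyalty}):
  P1: open — collider(s) BrandLoyalty are conditioned on (or have a conditioned descendant) and no non-collider on the path is in the set.
  P2: blocked at chain node BrandLoyalty ∈ conditioning set.
  P3: blocked at collider PriceTier (neither it nor any descendant is in the conditioning set).
  P4: blocked at collider PriceTier (neither it nor any descendant is in the conditioning set).
{BrandLoyalty} does not satisfy the backdoor criterion.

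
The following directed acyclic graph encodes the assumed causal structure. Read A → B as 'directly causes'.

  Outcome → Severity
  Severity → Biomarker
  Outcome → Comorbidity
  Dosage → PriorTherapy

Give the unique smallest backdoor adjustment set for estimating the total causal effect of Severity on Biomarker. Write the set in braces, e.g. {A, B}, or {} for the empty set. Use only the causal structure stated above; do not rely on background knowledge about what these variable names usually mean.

{}

Variables eligible for adjustment (non-descendants of Severity, excluding Severity and Biomarker): {Comorbidity, Dosage, Outcome, PriorTherapy}.
Backdoor paths from Severity to Biomarker:
  (none)
With no backdoor paths the empty set already satisfies the criterion, and it is trivially minimal.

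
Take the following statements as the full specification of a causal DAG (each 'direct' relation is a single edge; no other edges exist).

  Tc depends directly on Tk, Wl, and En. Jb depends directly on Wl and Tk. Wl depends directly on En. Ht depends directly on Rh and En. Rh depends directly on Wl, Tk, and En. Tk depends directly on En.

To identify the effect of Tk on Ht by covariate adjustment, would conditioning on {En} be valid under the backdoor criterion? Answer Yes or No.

Yes

Backdoor paths from Tk to Ht (paths whose first edge points into Tk):
  P1: Tk <- En -> Wl -> Rh -> Ht
  P2: Tk <- En -> Rh -> Ht
  P3: Tk <- En -> Tc <- Wl -> Rh -> Ht
  P4: Tk <- En -> Ht
Condition 1 (no descendant of Tk in the set): holds — descendants of Tk are {Ht, Jb, Rh, Tc}; none are in {En}.
Condition 2 (every backdoor path blocked by {En}):
  P1: blocked at fork node En ∈ conditioning set.
  P2: blocked at fork node En ∈ conditioning set.
  P3: blocked at fork node En ∈ conditioning set.
  P4: blocked at fork node En ∈ conditioning set.
{En} satisfies the backdoor criterion.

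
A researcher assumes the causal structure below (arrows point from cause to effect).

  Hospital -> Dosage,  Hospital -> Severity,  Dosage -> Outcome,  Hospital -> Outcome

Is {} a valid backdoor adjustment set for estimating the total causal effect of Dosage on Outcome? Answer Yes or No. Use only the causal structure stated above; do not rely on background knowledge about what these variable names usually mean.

No

Backdoor paths from Dosage to Outcome (paths whose first edge points into Dosage):
  P1: Dosage <- Hospital -> Outcome
Condition 1 (no descendant of Dosage in the set): holds — descendants of Dosage are {Outcome}; none are in {}.
Condition 2 (every backdoor path blocked by {}):
  P1: open — no interior node is in the conditioning set.
{} does not satisfy the backdoor criterion.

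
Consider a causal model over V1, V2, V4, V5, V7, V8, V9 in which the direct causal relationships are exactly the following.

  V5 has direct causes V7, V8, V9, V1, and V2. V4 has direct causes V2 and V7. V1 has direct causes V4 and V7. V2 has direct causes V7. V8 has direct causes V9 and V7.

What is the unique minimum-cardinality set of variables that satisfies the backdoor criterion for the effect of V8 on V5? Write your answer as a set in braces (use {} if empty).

Variables eligible for adjustment (non-descendants of V8, excluding V8 and V5): {V1, V2, V4, V7, V9}.
Backdoor paths from V8 to V5:
  P1: V8 <- V9 -> V5
  P2: V8 <- V7 -> V2 -> V4 -> V1 -> V5
  P3: V8 <- V7 -> V2 -> V5
  P4: V8 <- V7 -> V4 <- V2 -> V5
  P5: V8 <- V7 -> V4 -> V1 -> V5
  P6: V8 <- V7 -> V1 <- V4 <- V2 -> V5
  P7: V8 <- V7 -> V1 -> V5
  P8: V8 <- V7 -> V5
The empty set is not sufficient: P1 (V8 <- V9 -> V5) has no collider blocking it and no conditioned non-collider, so it is open.
Try {V7, V9}:
  P1: blocked at fork node V9 ∈ conditioning set.
  P2: blocked at fork node V7 ∈ conditioning set.
  P3: blocked at fork node V7 ∈ conditioning set.
  P4: blocked at fork node V7 ∈ conditioning set.
  P5: blocked at fork node V7 ∈ conditioning set.
  P6: blocked at fork node V7 ∈ conditioning set.
  P7: blocked at fork node V7 ∈ conditioning set.
  P8: blocked at fork node V7 ∈ conditioning set.
{V7, V9} contains no descendant of V8 and blocks every backdoor path.
Every element of {V7, V9} is needed (dropping V7 leaves P2 open; dropping V9 leaves P1 open), so no proper subset is valid.
Among all size-2 subsets of the eligible variables, only {V7, V9} blocks every backdoor path, so it is the unique smallest valid adjustment set.

{V7, V9}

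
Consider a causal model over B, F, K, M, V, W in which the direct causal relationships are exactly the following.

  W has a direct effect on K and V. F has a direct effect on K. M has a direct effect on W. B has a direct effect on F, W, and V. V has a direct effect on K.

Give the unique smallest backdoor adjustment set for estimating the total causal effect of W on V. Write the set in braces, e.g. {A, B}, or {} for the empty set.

Variables eligible for adjustment (non-descendants of W, excluding W and V): {B, F, M}.
Backdoor paths from W to V:
  P1: W <- B -> F -> K <- V
  P2: W <- B -> V
The empty set is not sufficient: P2 (W <- B -> V) has no collider blocking it and no conditioned non-collider, so it is open.
Try {B}:
  P1: blocked at fork node B ∈ conditioning set.
  P2: blocked at fork node B ∈ conditioning set.
{B} contains no descendant of W and blocks every backdoor path.
No other singleton works — e.g. {M} leaves P2 open — so {B} is the unique smallest valid adjustment set.

{B}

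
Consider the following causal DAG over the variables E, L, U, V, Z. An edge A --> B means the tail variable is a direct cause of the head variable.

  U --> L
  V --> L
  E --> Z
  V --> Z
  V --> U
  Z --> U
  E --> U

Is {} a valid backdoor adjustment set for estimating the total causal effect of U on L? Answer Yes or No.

No

Backdoor paths from U to L (paths whose first edge points into U):
  P1: U <- E -> Z <- V -> L
  P2: U <- V -> L
  P3: U <- Z <- V -> L
Condition 1 (no descendant of U in the set): holds — descendants of U are {L}; none are in {}.
Condition 2 (every backdoor path blocked by {}):
  P1: blocked at collider Z (neither it nor any descendant is in the conditioning set).
  P2: open — no interior node is in the conditioning set.
  P3: open — no interior node is in the conditioning set.
{} does not satisfy the backdoor criterion.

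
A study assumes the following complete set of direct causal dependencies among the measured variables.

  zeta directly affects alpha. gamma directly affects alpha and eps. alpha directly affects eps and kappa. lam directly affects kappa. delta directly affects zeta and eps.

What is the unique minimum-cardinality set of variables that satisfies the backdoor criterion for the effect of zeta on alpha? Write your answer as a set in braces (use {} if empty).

Variables eligible for adjustment (non-descendants of zeta, excluding zeta and alpha): {delta, gamma, lam}.
Backdoor paths from zeta to alpha:
  P1: zeta <- delta -> eps <- gamma -> alpha
  P2: zeta <- delta -> eps <- alpha
Each backdoor path contains an unconditioned collider, so every path is already blocked with the empty conditioning set:
  P1: blocked at collider eps (neither it nor any descendant is in the conditioning set).
  P2: blocked at collider eps (neither it nor any descendant is in the conditioning set).
The empty set is therefore the unique smallest valid set.

{}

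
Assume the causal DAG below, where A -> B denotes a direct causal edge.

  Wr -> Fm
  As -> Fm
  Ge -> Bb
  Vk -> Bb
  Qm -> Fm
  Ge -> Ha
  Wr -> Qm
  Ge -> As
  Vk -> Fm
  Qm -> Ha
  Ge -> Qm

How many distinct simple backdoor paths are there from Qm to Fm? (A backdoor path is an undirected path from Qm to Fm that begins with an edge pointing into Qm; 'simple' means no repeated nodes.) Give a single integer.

3

A backdoor path from Qm to Fm is any simple undirected path whose first edge points into Qm (i.e. leaves Qm via a parent).
Parents of Qm: {Ge, Wr}.
Enumerating:
  P1: Qm <- Ge -> As -> Fm
  P2: Qm <- Ge -> Bb <- Vk -> Fm
  P3: Qm <- Wr -> Fm
That exhausts the simple backdoor paths. Count: 3.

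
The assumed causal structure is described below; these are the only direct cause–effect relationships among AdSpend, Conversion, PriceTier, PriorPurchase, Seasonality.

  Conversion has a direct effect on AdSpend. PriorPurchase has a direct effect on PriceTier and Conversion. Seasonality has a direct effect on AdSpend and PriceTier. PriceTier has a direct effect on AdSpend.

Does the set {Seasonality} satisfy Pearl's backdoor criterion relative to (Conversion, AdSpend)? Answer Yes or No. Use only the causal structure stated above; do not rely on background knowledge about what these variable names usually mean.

Backdoor paths from Conversion to AdSpend (paths whose first edge points into Conversion):
  P1: Conversion <- PriorPurchase -> PriceTier <- Seasonality -> AdSpend
  P2: Conversion <- PriorPurchase -> PriceTier -> AdSpend
Condition 1 (no descendant of Conversion in the set): holds — descendants of Conversion are {AdSpend}; none are in {Seasonality}.
Condition 2 (every backdoor path blocked by {Seasonality}):
  P1: blocked at collider PriceTier (neither it nor any descendant is in the conditioning set).
  P2: open — no interior node is in the conditioning set.
{Seasonality} does not satisfy the backdoor criterion.

No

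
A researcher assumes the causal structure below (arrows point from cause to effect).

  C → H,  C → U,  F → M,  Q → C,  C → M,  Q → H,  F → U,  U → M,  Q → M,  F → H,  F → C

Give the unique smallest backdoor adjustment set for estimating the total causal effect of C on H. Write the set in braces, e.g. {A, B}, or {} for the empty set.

{F, Q}

Variables eligible for adjustment (non-descendants of C, excluding C and H): {F, Q}.
Backdoor paths from C to H:
  P1: C <- Q -> H
  P2: C <- Q -> M <- F -> H
  P3: C <- Q -> M <- U <- F -> H
  P4: C <- F -> U -> M <- Q -> H
  P5: C <- F -> H
  P6: C <- F -> M <- Q -> H
The empty set is not sufficient: P1 (C <- Q -> H) has no collider blocking it and no conditioned non-collider, so it is open.
Try {F, Q}:
  P1: blocked at fork node Q ∈ conditioning set.
  P2: blocked at fork node Q ∈ conditioning set.
  P3: blocked at fork node Q ∈ conditioning set.
  P4: blocked at fork node F ∈ conditioning set.
  P5: blocked at fork node F ∈ conditioning set.
  P6: blocked at fork node F ∈ conditioning set.
{F, Q} contains no descendant of C and blocks every backdoor path.
Every element of {F, Q} is needed (dropping F leaves P5 open; dropping Q leaves P1 open), so no proper subset is valid.
Among all size-2 subsets of the eligible variables, only {F, Q} blocks every backdoor path, so it is the unique smallest valid adjustment set.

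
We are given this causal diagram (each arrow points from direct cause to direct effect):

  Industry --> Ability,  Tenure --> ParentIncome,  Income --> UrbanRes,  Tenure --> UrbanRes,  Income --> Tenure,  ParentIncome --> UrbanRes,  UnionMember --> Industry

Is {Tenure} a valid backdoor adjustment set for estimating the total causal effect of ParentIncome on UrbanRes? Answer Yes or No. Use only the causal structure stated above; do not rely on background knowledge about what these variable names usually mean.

Yes

Backdoor paths from ParentIncome to UrbanRes (paths whose first edge points into ParentIncome):
  P1: ParentIncome <- Tenure <- Income -> UrbanRes
  P2: ParentIncome <- Tenure -> UrbanRes
Condition 1 (no descendant of ParentIncome in the set): holds — descendants of ParentIncome are {UrbanRes}; none are in {Tenure}.
Condition 2 (every backdoor path blocked by {Tenure}):
  P1: blocked at chain node Tenure ∈ conditioning set.
  P2: blocked at fork node Tenure ∈ conditioning set.
{Tenure} satisfies the backdoor criterion.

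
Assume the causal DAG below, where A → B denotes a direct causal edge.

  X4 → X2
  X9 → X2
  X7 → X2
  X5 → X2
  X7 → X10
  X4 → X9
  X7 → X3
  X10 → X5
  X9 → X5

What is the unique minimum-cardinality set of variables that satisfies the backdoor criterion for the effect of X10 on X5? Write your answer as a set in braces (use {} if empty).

{}

Variables eligible for adjustment (non-descendants of X10, excluding X10 and X5): {X3, X4, X7, X9}.
Backdoor paths from X10 to X5:
  P1: X10 <- X7 -> X2 <- X4 -> X9 -> X5
  P2: X10 <- X7 -> X2 <- X9 -> X5
  P3: X10 <- X7 -> X2 <- X5
Each backdoor path contains an unconditioned collider, so every path is already blocked with the empty conditioning set:
  P1: blocked at collider X2 (neither it nor any descendant is in the conditioning set).
  P2: blocked at collider X2 (neither it nor any descendant is in the conditioning set).
  P3: blocked at collider X2 (neither it nor any descendant is in the conditioning set).
The empty set is therefore the unique smallest valid set.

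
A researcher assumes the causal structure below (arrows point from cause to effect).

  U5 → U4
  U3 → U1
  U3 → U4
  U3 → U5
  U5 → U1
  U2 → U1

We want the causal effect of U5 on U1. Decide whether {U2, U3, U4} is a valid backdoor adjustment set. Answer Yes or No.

Backdoor paths from U5 to U1 (paths whose first edge points into U5):
  P1: U5 <- U3 -> U1
Condition 1 (no descendant of U5 in the set): FAILS — U4 is a descendant of U5.
Condition 2 (every backdoor path blocked by {U2, U3, U4}):
  P1: blocked at fork node U3 ∈ conditioning set.
{U2, U3, U4} does not satisfy the backdoor criterion.

No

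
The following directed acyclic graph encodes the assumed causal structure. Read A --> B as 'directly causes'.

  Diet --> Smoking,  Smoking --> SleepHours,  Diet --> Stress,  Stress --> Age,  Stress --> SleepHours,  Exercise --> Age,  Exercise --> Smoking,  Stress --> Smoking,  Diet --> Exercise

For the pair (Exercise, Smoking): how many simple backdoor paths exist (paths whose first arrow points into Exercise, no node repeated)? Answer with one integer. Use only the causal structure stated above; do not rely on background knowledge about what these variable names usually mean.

3

A backdoor path from Exercise to Smoking is any simple undirected path whose first edge points into Exercise (i.e. leaves Exercise via a parent).
Parents of Exercise: {Diet}.
Enumerating:
  P1: Exercise <- Diet -> Stress -> Smoking
  P2: Exercise <- Diet -> Stress -> SleepHours <- Smoking
  P3: Exercise <- Diet -> Smoking
That exhausts the simple backdoor paths. Count: 3.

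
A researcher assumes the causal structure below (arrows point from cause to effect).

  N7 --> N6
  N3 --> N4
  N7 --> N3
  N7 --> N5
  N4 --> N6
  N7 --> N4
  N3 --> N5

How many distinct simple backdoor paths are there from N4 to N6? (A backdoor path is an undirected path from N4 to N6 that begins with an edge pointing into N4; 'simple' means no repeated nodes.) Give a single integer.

3

A backdoor path from N4 to N6 is any simple undirected path whose first edge points into N4 (i.e. leaves N4 via a parent).
Parents of N4: {N3, N7}.
Enumerating:
  P1: N4 <- N7 -> N6
  P2: N4 <- N3 <- N7 -> N6
  P3: N4 <- N3 -> N5 <- N7 -> N6
That exhausts the simple backdoor paths. Count: 3.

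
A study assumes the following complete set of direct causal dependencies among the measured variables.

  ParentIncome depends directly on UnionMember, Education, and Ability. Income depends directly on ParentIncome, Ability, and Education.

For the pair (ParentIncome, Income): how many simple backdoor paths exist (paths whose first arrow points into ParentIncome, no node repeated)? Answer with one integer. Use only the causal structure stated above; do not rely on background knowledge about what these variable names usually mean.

A backdoor path from ParentIncome to Income is any simple undirected path whose first edge points into ParentIncome (i.e. leaves ParentIncome via a parent).
Parents of ParentIncome: {Ability, Education, UnionMember}.
Enumerating:
  P1: ParentIncome <- Ability -> Income
  P2: ParentIncome <- Education -> Income
That exhausts the simple backdoor paths. Count: 2.

2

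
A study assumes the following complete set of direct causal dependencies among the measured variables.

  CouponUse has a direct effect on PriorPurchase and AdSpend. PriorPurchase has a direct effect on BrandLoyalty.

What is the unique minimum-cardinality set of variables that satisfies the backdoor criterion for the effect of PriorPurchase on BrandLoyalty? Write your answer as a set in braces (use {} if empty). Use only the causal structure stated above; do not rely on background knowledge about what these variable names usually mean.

{}

Variables eligible for adjustment (non-descendants of PriorPurchase, excluding PriorPurchase and BrandLoyalty): {AdSpend, CouponUse}.
Backdoor paths from PriorPurchase to BrandLoyalty:
  (none)
With no backdoor paths the empty set already satisfies the criterion, and it is trivially minimal.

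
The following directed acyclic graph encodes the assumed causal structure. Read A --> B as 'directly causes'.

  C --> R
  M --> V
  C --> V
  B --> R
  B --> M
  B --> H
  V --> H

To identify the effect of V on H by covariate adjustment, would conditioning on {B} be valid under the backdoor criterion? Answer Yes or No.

Backdoor paths from V to H (paths whose first edge points into V):
  P1: V <- C -> R <- B -> H
  P2: V <- M <- B -> H
Condition 1 (no descendant of V in the set): holds — descendants of V are {H}; none are in {B}.
Condition 2 (every backdoor path blocked by {B}):
  P1: blocked at collider R (neither it nor any descendant is in the conditioning set).
  P2: blocked at fork node B ∈ conditioning set.
{B} satisfies the backdoor criterion.

Yes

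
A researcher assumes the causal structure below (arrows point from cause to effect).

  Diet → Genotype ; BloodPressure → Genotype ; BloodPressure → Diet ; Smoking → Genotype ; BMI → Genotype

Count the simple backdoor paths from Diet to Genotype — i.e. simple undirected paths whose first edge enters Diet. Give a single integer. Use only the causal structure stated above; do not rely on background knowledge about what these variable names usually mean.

1

A backdoor path from Diet to Genotype is any simple undirected path whose first edge points into Diet (i.e. leaves Diet via a parent).
Parents of Diet: {BloodPressure}.
Enumerating:
  P1: Diet <- BloodPressure -> Genotype
That exhausts the simple backdoor paths. Count: 1.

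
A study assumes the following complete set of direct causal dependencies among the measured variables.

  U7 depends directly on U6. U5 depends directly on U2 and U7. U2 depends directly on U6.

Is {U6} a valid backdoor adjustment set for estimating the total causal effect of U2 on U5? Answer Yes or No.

Yes

Backdoor paths from U2 to U5 (paths whose first edge points into U2):
  P1: U2 <- U6 -> U7 -> U5
Condition 1 (no descendant of U2 in the set): holds — descendants of U2 are {U5}; none are in {U6}.
Condition 2 (every backdoor path blocked by {U6}):
  P1: blocked at fork node U6 ∈ conditioning set.
{U6} satisfies the backdoor criterion.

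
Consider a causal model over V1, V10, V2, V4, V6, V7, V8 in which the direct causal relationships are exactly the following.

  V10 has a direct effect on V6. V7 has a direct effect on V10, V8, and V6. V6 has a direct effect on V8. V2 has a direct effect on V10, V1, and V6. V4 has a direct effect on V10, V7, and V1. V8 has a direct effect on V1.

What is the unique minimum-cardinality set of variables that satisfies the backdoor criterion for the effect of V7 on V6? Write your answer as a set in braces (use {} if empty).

{V4}

Variables eligible for adjustment (non-descendants of V7, excluding V7 and V6): {V2, V4}.
Backdoor paths from V7 to V6:
  P1: V7 <- V4 -> V10 <- V2 -> V6
  P2: V7 <- V4 -> V10 <- V2 -> V1 <- V8 <- V6
  P3: V7 <- V4 -> V10 -> V6
  P4: V7 <- V4 -> V1 <- V2 -> V10 -> V6
  P5: V7 <- V4 -> V1 <- V2 -> V6
  P6: V7 <- V4 -> V1 <- V8 <- V6
The empty set is not sufficient: P3 (V7 <- V4 -> V10 -> V6) has no collider blocking it and no conditioned non-collider, so it is open.
Try {V4}:
  P1: blocked at fork node V4 ∈ conditioning set.
  P2: blocked at fork node V4 ∈ conditioning set.
  P3: blocked at fork node V4 ∈ conditioning set.
  P4: blocked at fork node V4 ∈ conditioning set.
  P5: blocked at fork node V4 ∈ conditioning set.
  P6: blocked at fork node V4 ∈ conditioning set.
{V4} contains no descendant of V7 and blocks every backdoor path.
No other singleton works — e.g. {V2} leaves P3 open — so {V4} is the unique smallest valid adjustment set.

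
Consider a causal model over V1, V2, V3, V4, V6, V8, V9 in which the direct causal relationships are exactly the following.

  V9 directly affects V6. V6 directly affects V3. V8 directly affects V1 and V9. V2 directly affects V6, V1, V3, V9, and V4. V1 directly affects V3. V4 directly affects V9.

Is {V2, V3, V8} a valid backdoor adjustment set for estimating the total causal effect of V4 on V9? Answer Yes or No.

Backdoor paths from V4 to V9 (paths whose first edge points into V4):
  P1: V4 <- V2 -> V9
  P2: V4 <- V2 -> V6 <- V9
  P3: V4 <- V2 -> V6 -> V3 <- V1 <- V8 -> V9
  P4: V4 <- V2 -> V1 <- V8 -> V9
  P5: V4 <- V2 -> V1 -> V3 <- V6 <- V9
  P6: V4 <- V2 -> V3 <- V6 <- V9
  P7: V4 <- V2 -> V3 <- V1 <- V8 -> V9
Condition 1 (no descendant of V4 in the set): FAILS — V3 is a descendant of V4.
Condition 2 (every backdoor path blocked by {V2, V3, V8}):
  P1: blocked at fork node V2 ∈ conditioning set.
  P2: blocked at fork node V2 ∈ conditioning set.
  P3: blocked at fork node V2 ∈ conditioning set.
  P4: blocked at fork node V2 ∈ conditioning set.
  P5: blocked at fork node V2 ∈ conditioning set.
  P6: blocked at fork node V2 ∈ conditioning set.
  P7: blocked at fork node V2 ∈ conditioning set.
{V2, V3, V8} does not satisfy the backdoor criterion.

No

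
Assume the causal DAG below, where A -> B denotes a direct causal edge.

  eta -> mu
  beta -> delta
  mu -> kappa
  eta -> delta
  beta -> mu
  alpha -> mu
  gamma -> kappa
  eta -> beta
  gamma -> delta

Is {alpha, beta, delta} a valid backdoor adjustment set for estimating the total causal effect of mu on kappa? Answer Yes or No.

Backdoor paths from mu to kappa (paths whose first edge points into mu):
  P1: mu <- eta -> beta -> delta <- gamma -> kappa
  P2: mu <- eta -> delta <- gamma -> kappa
  P3: mu <- beta <- eta -> delta <- gamma -> kappa
  P4: mu <- beta -> delta <- gamma -> kappa
Condition 1 (no descendant of mu in the set): holds — descendants of mu are {kappa}; none are in {alpha, beta, delta}.
Condition 2 (every backdoor path blocked by {alpha, beta, delta}):
  P1: blocked at chain node beta ∈ conditioning set.
  P2: open — collider(s) delta are conditioned on (or have a conditioned descendant) and no non-collider on the path is in the set.
  P3: blocked at chain node beta ∈ conditioning set.
  P4: blocked at fork node beta ∈ conditioning set.
{alpha, beta, delta} does not satisfy the backdoor criterion.

No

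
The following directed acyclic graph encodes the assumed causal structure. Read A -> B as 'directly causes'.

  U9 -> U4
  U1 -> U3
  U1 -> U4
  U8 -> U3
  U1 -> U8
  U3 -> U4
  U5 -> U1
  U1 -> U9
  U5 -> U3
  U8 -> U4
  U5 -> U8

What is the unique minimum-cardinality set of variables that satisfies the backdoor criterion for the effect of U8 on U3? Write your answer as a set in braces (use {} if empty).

Variables eligible for adjustment (non-descendants of U8, excluding U8 and U3): {U1, U5, U9}.
Backdoor paths from U8 to U3:
  P1: U8 <- U5 -> U1 -> U9 -> U4 <- U3
  P2: U8 <- U5 -> U1 -> U3
  P3: U8 <- U5 -> U1 -> U4 <- U3
  P4: U8 <- U5 -> U3
  P5: U8 <- U1 <- U5 -> U3
  P6: U8 <- U1 -> U9 -> U4 <- U3
  P7: U8 <- U1 -> U3
  P8: U8 <- U1 -> U4 <- U3
The empty set is not sufficient: P2 (U8 <- U5 -> U1 -> U3) has no collider blocking it and no conditioned non-collider, so it is open.
Try {U1, U5}:
  P1: blocked at fork node U5 ∈ conditioning set.
  P2: blocked at fork node U5 ∈ conditioning set.
  P3: blocked at fork node U5 ∈ conditioning set.
  P4: blocked at fork node U5 ∈ conditioning set.
  P5: blocked at chain node U1 ∈ conditioning set.
  P6: blocked at fork node U1 ∈ conditioning set.
  P7: blocked at fork node U1 ∈ conditioning set.
  P8: blocked at fork node U1 ∈ conditioning set.
{U1, U5} contains no descendant of U8 and blocks every backdoor path.
Every element of {U1, U5} is needed (dropping U1 leaves P7 open; dropping U5 leaves P4 open), so no proper subset is valid.
Among all size-2 subsets of the eligible variables, only {U1, U5} blocks every backdoor path, so it is the unique smallest valid adjustment set.

{U1, U5}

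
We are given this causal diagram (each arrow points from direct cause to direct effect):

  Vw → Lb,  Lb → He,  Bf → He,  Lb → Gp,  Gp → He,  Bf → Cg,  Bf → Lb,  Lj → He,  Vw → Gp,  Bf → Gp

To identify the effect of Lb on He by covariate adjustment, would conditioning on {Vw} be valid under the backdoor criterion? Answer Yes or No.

Backdoor paths from Lb to He (paths whose first edge points into Lb):
  P1: Lb <- Vw -> Gp <- Bf -> He
  P2: Lb <- Vw -> Gp -> He
  P3: Lb <- Bf -> Gp -> He
  P4: Lb <- Bf -> He
Condition 1 (no descendant of Lb in the set): holds — descendants of Lb are {Gp, He}; none are in {Vw}.
Condition 2 (every backdoor path blocked by {Vw}):
  P1: blocked at fork node Vw ∈ conditioning set.
  P2: blocked at fork node Vw ∈ conditioning set.
  P3: open — no interior node is in the conditioning set.
  P4: open — no interior node is in the conditioning set.
{Vw} does not satisfy the backdoor criterion.

No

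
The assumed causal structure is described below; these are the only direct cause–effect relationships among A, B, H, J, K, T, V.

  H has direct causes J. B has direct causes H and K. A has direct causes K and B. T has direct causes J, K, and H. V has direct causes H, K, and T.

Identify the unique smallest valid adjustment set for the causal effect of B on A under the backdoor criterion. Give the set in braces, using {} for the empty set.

{K}

Variables eligible for adjustment (non-descendants of B, excluding B and A): {H, J, K, T, V}.
Backdoor paths from B to A:
  P1: B <- K -> A
  P2: B <- H <- J -> T <- K -> A
  P3: B <- H <- J -> T -> V <- K -> A
  P4: B <- H -> T <- K -> A
  P5: B <- H -> T -> V <- K -> A
  P6: B <- H -> V <- K -> A
  P7: B <- H -> V <- T <- K -> A
The empty set is not sufficient: P1 (B <- K -> A) has no collider blocking it and no conditioned non-collider, so it is open.
Try {K}:
  P1: blocked at fork node K ∈ conditioning set.
  P2: blocked at collider T (neither it nor any descendant is in the conditioning set).
  P3: blocked at collider V (neither it nor any descendant is in the conditioning set).
  P4: blocked at collider T (neither it nor any descendant is in the conditioning set).
  P5: blocked at collider V (neither it nor any descendant is in the conditioning set).
  P6: blocked at collider V (neither it nor any descendant is in the conditioning set).
  P7: blocked at collider V (neither it nor any descendant is in the conditioning set).
{K} contains no descendant of B and blocks every backdoor path.
No other singleton works — e.g. {J} leaves P1 open — so {K} is the unique smallest valid adjustment set.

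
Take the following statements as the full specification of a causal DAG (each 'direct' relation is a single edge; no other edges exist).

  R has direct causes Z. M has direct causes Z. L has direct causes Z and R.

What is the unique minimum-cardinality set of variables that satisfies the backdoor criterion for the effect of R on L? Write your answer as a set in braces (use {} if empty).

Variables eligible for adjustment (non-descendants of R, excluding R and L): {M, Z}.
Backdoor paths from R to L:
  P1: R <- Z -> L
The empty set is not sufficient: P1 (R <- Z -> L) has no collider blocking it and no conditioned non-collider, so it is open.
Try {Z}:
  P1: blocked at fork node Z ∈ conditioning set.
{Z} contains no descendant of R and blocks every backdoor path.
No other singleton works — e.g. {M} leaves P1 open — so {Z} is the unique smallest valid adjustment set.

{Z}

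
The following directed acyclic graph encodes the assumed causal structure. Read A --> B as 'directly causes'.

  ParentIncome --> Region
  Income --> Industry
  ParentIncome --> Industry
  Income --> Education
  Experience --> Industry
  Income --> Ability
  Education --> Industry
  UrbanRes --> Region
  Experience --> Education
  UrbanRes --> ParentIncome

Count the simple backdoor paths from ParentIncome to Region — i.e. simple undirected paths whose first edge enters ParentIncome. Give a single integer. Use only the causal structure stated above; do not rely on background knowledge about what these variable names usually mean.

1

A backdoor path from ParentIncome to Region is any simple undirected path whose first edge points into ParentIncome (i.e. leaves ParentIncome via a parent).
Parents of ParentIncome: {UrbanRes}.
Enumerating:
  P1: ParentIncome <- UrbanRes -> Region
That exhausts the simple backdoor paths. Count: 1.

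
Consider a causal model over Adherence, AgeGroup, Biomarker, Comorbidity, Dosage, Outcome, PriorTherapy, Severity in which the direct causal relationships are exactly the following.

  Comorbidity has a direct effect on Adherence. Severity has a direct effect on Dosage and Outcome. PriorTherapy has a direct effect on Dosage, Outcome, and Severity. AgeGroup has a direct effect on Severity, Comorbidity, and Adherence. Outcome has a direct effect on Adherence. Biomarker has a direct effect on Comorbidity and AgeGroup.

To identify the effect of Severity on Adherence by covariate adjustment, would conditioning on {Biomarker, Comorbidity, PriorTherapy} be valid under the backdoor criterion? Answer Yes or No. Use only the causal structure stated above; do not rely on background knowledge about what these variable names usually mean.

Backdoor paths from Severity to Adherence (paths whose first edge points into Severity):
  P1: Severity <- AgeGroup <- Biomarker -> Comorbidity -> Adherence
  P2: Severity <- AgeGroup -> Comorbidity -> Adherence
  P3: Severity <- AgeGroup -> Adherence
  P4: Severity <- PriorTherapy -> Outcome -> Adherence
Condition 1 (no descendant of Severity in the set): holds — descendants of Severity are {Adherence, Dosage, Outcome}; none are in {Biomarker, Comorbidity, PriorTherapy}.
Condition 2 (every backdoor path blocked by {Biomarker, Comorbidity, PriorTherapy}):
  P1: blocked at fork node Biomarker ∈ conditioning set.
  P2: blocked at chain node Comorbidity ∈ conditioning set.
  P3: open — no interior node is in the conditioning set.
  P4: blocked at fork node PriorTherapy ∈ conditioning set.
{Biomarker, Comorbidity, PriorTherapy} does not satisfy the backdoor criterion.

No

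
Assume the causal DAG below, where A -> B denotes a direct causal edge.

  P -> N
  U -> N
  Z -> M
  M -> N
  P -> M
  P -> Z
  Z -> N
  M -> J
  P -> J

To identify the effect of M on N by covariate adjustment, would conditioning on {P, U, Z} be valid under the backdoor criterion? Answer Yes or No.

Backdoor paths from M to N (paths whose first edge points into M):
  P1: M <- P -> Z -> N
  P2: M <- P -> N
  P3: M <- Z <- P -> N
  P4: M <- Z -> N
Condition 1 (no descendant of M in the set): holds — descendants of M are {J, N}; none are in {P, U, Z}.
Condition 2 (every backdoor path blocked by {P, U, Z}):
  P1: blocked at fork node P ∈ conditioning set.
  P2: blocked at fork node P ∈ conditioning set.
  P3: blocked at chain node Z ∈ conditioning set.
  P4: blocked at fork node Z ∈ conditioning set.
{P, U, Z} satisfies the backdoor criterion.

Yes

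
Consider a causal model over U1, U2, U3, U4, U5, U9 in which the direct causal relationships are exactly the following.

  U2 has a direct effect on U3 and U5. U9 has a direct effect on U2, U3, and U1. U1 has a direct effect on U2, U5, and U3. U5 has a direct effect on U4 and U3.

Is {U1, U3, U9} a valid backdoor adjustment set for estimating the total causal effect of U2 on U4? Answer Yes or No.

No

Backdoor paths from U2 to U4 (paths whose first edge points into U2):
  P1: U2 <- U9 -> U1 -> U5 -> U4
  P2: U2 <- U9 -> U1 -> U3 <- U5 -> U4
  P3: U2 <- U9 -> U3 <- U1 -> U5 -> U4
  P4: U2 <- U9 -> U3 <- U5 -> U4
  P5: U2 <- U1 <- U9 -> U3 <- U5 -> U4
  P6: U2 <- U1 -> U5 -> U4
  P7: U2 <- U1 -> U3 <- U5 -> U4
Condition 1 (no descendant of U2 in the set): FAILS — U3 is a descendant of U2.
Condition 2 (every backdoor path blocked by {U1, U3, U9}):
  P1: blocked at fork node U9 ∈ conditioning set.
  P2: blocked at fork node U9 ∈ conditioning set.
  P3: blocked at fork node U9 ∈ conditioning set.
  P4: blocked at fork node U9 ∈ conditioning set.
  P5: blocked at chain node U1 ∈ conditioning set.
  P6: blocked at fork node U1 ∈ conditioning set.
  P7: blocked at fork node U1 ∈ conditioning set.
{U1, U3, U9} does not satisfy the backdoor criterion.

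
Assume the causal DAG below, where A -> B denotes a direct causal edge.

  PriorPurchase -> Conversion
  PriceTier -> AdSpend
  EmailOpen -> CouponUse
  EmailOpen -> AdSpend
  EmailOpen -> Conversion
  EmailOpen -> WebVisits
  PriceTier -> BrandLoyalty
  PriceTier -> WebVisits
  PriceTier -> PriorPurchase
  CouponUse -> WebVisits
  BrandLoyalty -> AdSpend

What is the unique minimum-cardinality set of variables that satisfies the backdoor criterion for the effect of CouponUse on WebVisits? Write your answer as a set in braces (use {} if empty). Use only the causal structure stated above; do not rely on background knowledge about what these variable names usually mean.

Variables eligible for adjustment (non-descendants of CouponUse, excluding CouponUse and WebVisits): {AdSpend, BrandLoyalty, Conversion, EmailOpen, PriceTier, PriorPurchase}.
Backdoor paths from CouponUse to WebVisits:
  P1: CouponUse <- EmailOpen -> AdSpend <- PriceTier -> WebVisits
  P2: CouponUse <- EmailOpen -> AdSpend <- BrandLoyalty <- PriceTier -> WebVisits
  P3: CouponUse <- EmailOpen -> WebVisits
  P4: CouponUse <- EmailOpen -> Conversion <- PriorPurchase <- PriceTier -> WebVisits
The empty set is not sufficient: P3 (CouponUse <- EmailOpen -> WebVisits) has no collider blocking it and no conditioned non-collider, so it is open.
Try {EmailOpen}:
  P1: blocked at fork node EmailOpen ∈ conditioning set.
  P2: blocked at fork node EmailOpen ∈ conditioning set.
  P3: blocked at fork node EmailOpen ∈ conditioning set.
  P4: blocked at fork node EmailOpen ∈ conditioning set.
{EmailOpen} contains no descendant of CouponUse and blocks every backdoor path.
No other singleton works — e.g. {PriceTier} leaves P3 open — so {EmailOpen} is the unique smallest valid adjustment set.

{EmailOpen}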